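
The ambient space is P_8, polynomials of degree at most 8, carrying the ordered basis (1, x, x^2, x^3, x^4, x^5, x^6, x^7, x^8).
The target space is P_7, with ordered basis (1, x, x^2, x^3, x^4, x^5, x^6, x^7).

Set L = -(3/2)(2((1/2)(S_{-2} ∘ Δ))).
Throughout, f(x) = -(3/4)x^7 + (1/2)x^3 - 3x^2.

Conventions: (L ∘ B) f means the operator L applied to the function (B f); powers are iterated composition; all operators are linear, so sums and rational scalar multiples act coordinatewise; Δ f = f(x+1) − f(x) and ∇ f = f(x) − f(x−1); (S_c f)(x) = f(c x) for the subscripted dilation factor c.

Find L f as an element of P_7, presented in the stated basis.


the result is g(x) = 504x^6 - 756x^5 + 630x^4 - 315x^3 + (171/2)x^2 - (117/4)x + 39/8

Δ f = -(21/4)x^6 - (63/4)x^5 - (105/4)x^4 - (105/4)x^3 - (57/4)x^2 - (39/4)x - 13/4
S_{-2} Δ f = -336x^6 + 504x^5 - 420x^4 + 210x^3 - 57x^2 + (39/2)x - 13/4
((1/2)(S_{-2} ∘ Δ)) f = -168x^6 + 252x^5 - 210x^4 + 105x^3 - (57/2)x^2 + (39/4)x - 13/8
(2((1/2)(S_{-2} ∘ Δ))) f = -336x^6 + 504x^5 - 420x^4 + 210x^3 - 57x^2 + (39/2)x - 13/4
(-(3/2)(2((1/2)(S_{-2} ∘ Δ)))) f = 504x^6 - 756x^5 + 630x^4 - 315x^3 + (171/2)x^2 - (117/4)x + 39/8


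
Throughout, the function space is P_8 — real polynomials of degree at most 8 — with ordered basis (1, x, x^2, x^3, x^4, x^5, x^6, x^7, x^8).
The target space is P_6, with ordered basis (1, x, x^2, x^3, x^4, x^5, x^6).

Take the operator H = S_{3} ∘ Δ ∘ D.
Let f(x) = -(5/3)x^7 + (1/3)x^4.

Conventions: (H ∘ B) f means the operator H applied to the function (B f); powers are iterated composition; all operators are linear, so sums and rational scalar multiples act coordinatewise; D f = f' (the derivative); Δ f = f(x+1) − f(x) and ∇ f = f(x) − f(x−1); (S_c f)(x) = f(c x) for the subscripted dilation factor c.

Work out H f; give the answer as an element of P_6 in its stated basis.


D f = -(35/3)x^6 + (4/3)x^3
Δ D f = -70x^5 - 175x^4 - (700/3)x^3 - 171x^2 - 66x - 31/3
S_{3} Δ D f = -17010x^5 - 14175x^4 - 6300x^3 - 1539x^2 - 198x - 31/3

the image equals g(x) = -17010x^5 - 14175x^4 - 6300x^3 - 1539x^2 - 198x - 31/3


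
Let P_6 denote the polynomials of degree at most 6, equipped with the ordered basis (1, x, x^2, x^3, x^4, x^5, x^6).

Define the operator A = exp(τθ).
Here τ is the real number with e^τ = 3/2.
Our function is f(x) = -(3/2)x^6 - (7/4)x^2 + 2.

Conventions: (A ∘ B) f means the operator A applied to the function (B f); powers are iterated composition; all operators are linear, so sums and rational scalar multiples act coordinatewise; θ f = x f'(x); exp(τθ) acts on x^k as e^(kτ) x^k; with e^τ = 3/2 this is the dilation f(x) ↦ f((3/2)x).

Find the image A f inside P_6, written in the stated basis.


the image equals g(x) = -(2187/128)x^6 - (63/16)x^2 + 2

exp(τθ) x^k = e^(kτ) x^k; with e^τ = 3/2 this sends x^k to (3/2)^k x^k
x^2 ↦ 9/4 x^2
x^6 ↦ 729/64 x^6
applying this coordinatewise to f: exp(τθ) f = -(2187/128)x^6 - (63/16)x^2 + 2


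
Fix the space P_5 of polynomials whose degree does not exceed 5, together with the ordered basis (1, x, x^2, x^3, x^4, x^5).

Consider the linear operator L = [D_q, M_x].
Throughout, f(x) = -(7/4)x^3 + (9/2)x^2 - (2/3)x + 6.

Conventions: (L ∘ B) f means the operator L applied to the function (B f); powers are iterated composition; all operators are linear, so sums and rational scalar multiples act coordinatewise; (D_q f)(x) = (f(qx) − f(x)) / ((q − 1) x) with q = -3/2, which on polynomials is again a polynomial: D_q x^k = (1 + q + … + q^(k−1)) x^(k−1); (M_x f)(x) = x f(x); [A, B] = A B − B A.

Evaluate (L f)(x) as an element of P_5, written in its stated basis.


M_x f = -(7/4)x^4 + (9/2)x^3 - (2/3)x^2 + 6x
D_q M_x f = (91/32)x^3 + (63/8)x^2 + (1/3)x + 6
D_q f = -(49/16)x^2 - (9/4)x - 2/3
M_x D_q f = -(49/16)x^3 - (9/4)x^2 - (2/3)x
[D_q, M_x] f = (189/32)x^3 + (81/8)x^2 + x + 6

the result is g(x) = (189/32)x^3 + (81/8)x^2 + x + 6


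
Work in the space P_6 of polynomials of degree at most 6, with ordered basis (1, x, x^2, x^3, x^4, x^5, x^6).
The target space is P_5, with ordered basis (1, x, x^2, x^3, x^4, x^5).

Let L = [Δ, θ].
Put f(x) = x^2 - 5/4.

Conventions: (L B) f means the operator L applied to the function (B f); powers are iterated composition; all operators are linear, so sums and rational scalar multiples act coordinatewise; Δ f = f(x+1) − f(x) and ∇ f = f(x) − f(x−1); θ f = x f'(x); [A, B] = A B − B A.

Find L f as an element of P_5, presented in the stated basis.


θ f = 2x^2
Δ θ f = 4x + 2
Δ f = 2x + 1
θ Δ f = 2x
[Δ, θ] f = 2x + 2

the result is g(x) = 2x + 2


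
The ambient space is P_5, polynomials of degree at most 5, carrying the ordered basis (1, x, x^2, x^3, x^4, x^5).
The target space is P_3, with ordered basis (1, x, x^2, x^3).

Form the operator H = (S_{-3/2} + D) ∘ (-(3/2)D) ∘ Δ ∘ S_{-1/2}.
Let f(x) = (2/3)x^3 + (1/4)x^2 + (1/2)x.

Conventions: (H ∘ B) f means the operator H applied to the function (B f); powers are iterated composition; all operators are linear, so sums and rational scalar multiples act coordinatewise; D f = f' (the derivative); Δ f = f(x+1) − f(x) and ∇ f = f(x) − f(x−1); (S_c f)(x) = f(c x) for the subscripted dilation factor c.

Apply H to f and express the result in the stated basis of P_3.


S_{-1/2} f = -(1/12)x^3 + (1/16)x^2 - (1/4)x
Δ S_{-1/2} f = -(1/4)x^2 - (1/8)x - 13/48
D (Δ ∘ S_{-1/2}) f = -(1/2)x - 1/8
(-(3/2)D) (Δ ∘ S_{-1/2}) f = (3/4)x + 3/16
S_{-3/2} (-(3/2)D) (Δ ∘ S_{-1/2}) f = -(9/8)x + 3/16
D (-(3/2)D) (Δ ∘ S_{-1/2}) f = 3/4
(S_{-3/2} + D) (-(3/2)D) (Δ ∘ S_{-1/2}) f = -(9/8)x + 15/16

the result is g(x) = -(9/8)x + 15/16


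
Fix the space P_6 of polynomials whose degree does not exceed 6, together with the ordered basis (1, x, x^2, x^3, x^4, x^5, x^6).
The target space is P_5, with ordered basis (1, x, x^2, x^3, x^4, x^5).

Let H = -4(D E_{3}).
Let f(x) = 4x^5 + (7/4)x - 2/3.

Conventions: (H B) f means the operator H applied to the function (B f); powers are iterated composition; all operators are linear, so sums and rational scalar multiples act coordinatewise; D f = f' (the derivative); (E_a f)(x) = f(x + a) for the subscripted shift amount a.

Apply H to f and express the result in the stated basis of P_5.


the result is g(x) = -80x^4 - 960x^3 - 4320x^2 - 8640x - 6487

E_{3} f = 4x^5 + 60x^4 + 360x^3 + 1080x^2 + (6487/4)x + 11719/12
D E_{3} f = 20x^4 + 240x^3 + 1080x^2 + 2160x + 6487/4
(-4(D E_{3})) f = -80x^4 - 960x^3 - 4320x^2 - 8640x - 6487


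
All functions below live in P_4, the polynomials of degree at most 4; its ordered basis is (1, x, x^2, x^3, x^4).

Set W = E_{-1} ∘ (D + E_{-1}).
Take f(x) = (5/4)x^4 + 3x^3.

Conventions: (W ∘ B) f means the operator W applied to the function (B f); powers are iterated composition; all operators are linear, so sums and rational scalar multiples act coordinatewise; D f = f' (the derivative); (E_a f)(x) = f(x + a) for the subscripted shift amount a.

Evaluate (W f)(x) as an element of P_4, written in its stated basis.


D f = 5x^3 + 9x^2
E_{-1} f = (5/4)x^4 - 2x^3 - (3/2)x^2 + 4x - 7/4
(D + E_{-1}) f = (5/4)x^4 + 3x^3 + (15/2)x^2 + 4x - 7/4
E_{-1} (D + E_{-1}) f = (5/4)x^4 - 2x^3 + 6x^2 - 7x

g(x) = (5/4)x^4 - 2x^3 + 6x^2 - 7x


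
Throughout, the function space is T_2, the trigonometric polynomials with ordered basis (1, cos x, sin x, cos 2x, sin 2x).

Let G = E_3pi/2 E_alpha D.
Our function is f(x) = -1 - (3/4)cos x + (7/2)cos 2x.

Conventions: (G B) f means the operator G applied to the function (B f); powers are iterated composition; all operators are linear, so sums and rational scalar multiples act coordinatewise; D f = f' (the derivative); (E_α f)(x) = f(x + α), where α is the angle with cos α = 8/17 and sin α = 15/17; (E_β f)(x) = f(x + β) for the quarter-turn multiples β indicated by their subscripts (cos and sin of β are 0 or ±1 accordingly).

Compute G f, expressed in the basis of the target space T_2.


D f = (3/4)sin x - 7sin 2x
E_alpha D f = (45/68)cos x + (6/17)sin x - (1680/289)cos 2x + (1127/289)sin 2x
E_3pi/2 (E_alpha D) f = -(6/17)cos x + (45/68)sin x + (1680/289)cos 2x - (1127/289)sin 2x

g(x) = -(6/17)cos x + (45/68)sin x + (1680/289)cos 2x - (1127/289)sin 2x


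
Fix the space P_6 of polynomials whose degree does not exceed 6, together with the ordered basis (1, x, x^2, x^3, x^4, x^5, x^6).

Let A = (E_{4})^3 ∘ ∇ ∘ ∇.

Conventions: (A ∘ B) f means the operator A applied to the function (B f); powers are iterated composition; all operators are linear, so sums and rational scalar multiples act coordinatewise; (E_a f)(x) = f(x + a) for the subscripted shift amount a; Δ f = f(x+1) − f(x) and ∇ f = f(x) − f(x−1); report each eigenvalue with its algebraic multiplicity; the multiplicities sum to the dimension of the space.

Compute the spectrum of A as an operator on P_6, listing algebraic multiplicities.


λ = 0 (multiplicity 7)

image of 1: 0
image of x: 0
image of x^2: 2
image of x^3: 6x + 66
image of x^4: 12x^2 + 264x + 1454
image of x^5: 20x^3 + 660x^2 + 7270x + 26730
image of x^6: 30x^4 + 1320x^3 + 21810x^2 + 160380x + 442862
the matrix is upper triangular; its diagonal is (0, 0, 0, 0, 0, 0, 0)
for a triangular matrix the eigenvalues are the diagonal entries, with algebraic multiplicity their repetition count


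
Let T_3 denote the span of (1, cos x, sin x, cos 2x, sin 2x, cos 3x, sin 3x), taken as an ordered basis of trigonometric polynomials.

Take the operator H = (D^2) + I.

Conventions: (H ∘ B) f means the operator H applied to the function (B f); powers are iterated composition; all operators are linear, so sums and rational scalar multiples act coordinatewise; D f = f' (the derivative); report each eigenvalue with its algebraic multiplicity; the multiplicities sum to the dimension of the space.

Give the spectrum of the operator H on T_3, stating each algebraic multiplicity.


image of 1: 1
image of cos x: 0
image of sin x: 0
image of cos 2x: -3cos 2x
image of sin 2x: -3sin 2x
image of cos 3x: -8cos 3x
image of sin 3x: -8sin 3x
the matrix is diagonal; its diagonal is (1, 0, 0, -3, -3, -8, -8)
for a triangular matrix the eigenvalues are the diagonal entries, with algebraic multiplicity their repetition count

λ = -8 (multiplicity 2), λ = -3 (multiplicity 2), λ = 0 (multiplicity 2), λ = 1 (multiplicity 1)


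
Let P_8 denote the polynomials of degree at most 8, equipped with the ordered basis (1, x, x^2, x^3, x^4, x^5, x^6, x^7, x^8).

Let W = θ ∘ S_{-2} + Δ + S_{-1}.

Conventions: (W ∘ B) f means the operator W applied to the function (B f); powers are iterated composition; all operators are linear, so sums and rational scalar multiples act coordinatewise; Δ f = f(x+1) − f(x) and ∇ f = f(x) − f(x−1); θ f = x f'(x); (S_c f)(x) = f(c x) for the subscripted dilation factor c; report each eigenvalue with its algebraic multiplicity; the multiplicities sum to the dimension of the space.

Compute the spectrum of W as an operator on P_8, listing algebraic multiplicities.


image of 1: 1
image of x: -3x + 1
image of x^2: 9x^2 + 2x + 1
image of x^3: -25x^3 + 3x^2 + 3x + 1
image of x^4: 65x^4 + 4x^3 + 6x^2 + 4x + 1
image of x^5: -161x^5 + 5x^4 + 10x^3 + 10x^2 + 5x + 1
image of x^6: 385x^6 + 6x^5 + 15x^4 + 20x^3 + 15x^2 + 6x + 1
image of x^7: -897x^7 + 7x^6 + 21x^5 + 35x^4 + 35x^3 + 21x^2 + 7x + 1
image of x^8: 2049x^8 + 8x^7 + 28x^6 + 56x^5 + 70x^4 + 56x^3 + 28x^2 + 8x + 1
the matrix is upper triangular; its diagonal is (1, -3, 9, -25, 65, -161, 385, -897, 2049)
for a triangular matrix the eigenvalues are the diagonal entries, with algebraic multiplicity their repetition count

λ = -897 (multiplicity 1), λ = -161 (multiplicity 1), λ = -25 (multiplicity 1), λ = -3 (multiplicity 1), λ = 1 (multiplicity 1), λ = 9 (multiplicity 1), λ = 65 (multiplicity 1), λ = 385 (multiplicity 1), λ = 2049 (multiplicity 1)


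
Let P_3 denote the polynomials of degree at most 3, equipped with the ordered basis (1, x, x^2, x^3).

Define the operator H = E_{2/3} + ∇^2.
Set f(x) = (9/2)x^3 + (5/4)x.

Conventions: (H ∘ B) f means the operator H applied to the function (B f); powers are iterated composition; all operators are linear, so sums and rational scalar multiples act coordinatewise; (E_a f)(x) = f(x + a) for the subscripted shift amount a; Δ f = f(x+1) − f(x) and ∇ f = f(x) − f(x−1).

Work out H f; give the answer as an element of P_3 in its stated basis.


E_{2/3} f = (9/2)x^3 + 9x^2 + (29/4)x + 13/6
∇ f = (27/2)x^2 - (27/2)x + 23/4
∇ ∇ f = 27x - 27
(E_{2/3} + ∇^2) f = (9/2)x^3 + 9x^2 + (137/4)x - 149/6

the result is g(x) = (9/2)x^3 + 9x^2 + (137/4)x - 149/6


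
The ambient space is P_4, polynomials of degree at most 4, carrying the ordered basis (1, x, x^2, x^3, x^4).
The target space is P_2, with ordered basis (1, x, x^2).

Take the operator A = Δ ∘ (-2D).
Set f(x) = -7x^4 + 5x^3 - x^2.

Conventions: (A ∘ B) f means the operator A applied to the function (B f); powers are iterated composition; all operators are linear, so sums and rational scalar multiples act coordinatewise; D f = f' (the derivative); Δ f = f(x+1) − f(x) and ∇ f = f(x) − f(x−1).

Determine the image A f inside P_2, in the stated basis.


g(x) = 168x^2 + 108x + 30

D f = -28x^3 + 15x^2 - 2x
(-2D) f = 56x^3 - 30x^2 + 4x
Δ (-2D) f = 168x^2 + 108x + 30


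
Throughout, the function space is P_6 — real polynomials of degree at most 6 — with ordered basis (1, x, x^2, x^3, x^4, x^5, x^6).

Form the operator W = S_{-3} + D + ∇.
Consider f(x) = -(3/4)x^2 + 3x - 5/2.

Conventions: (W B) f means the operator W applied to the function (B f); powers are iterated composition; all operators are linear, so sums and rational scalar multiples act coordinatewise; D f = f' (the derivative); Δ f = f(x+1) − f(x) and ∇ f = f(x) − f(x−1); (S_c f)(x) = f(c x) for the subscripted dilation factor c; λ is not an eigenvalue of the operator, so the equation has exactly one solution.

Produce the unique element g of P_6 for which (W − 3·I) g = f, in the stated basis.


write g with unknown coordinates in the stated basis and equate coefficients in (W − 3·I) g = f
solving from the highest basis element down gives g = -(1/8)x^2 - (7/12)x + 35/48
check: W g = -(9/8)x^2 + (5/4)x - 5/16
so W g − 3·g = -(3/4)x^2 + 3x - 5/2 = f ✓

g(x) = -(1/8)x^2 - (7/12)x + 35/48


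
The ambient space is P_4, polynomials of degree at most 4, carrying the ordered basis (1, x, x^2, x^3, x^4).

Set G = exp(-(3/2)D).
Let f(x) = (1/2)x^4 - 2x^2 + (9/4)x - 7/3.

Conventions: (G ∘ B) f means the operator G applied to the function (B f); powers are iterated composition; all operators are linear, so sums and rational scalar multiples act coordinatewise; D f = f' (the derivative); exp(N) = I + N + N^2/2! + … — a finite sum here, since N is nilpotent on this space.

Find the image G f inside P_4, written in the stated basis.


g(x) = (1/2)x^4 - 3x^3 + (19/4)x^2 + (3/2)x - 737/96

order-1 term: -3x^3 + 6x - 27/8
order-2 term: (27/4)x^2 - 9/2
order-3 term: -(27/4)x
order-4 term: 81/32
the series for exp(-(3/2)D) f terminates at order 4
exp(-(3/2)D) f = (1/2)x^4 - 3x^3 + (19/4)x^2 + (3/2)x - 737/96


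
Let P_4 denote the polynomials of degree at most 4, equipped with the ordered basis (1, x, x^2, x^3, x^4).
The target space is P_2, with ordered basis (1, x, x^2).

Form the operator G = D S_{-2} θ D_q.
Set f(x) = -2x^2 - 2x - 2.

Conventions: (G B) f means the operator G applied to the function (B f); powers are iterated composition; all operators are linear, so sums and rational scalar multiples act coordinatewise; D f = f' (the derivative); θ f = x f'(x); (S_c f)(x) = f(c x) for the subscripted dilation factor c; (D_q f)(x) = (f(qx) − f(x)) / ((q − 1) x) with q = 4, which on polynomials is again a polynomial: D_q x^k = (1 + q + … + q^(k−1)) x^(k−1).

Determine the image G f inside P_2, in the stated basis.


the image equals g(x) = 20

D_q f = -10x - 2
θ D_q f = -10x
S_{-2} θ D_q f = 20x
D S_{-2} θ D_q f = 20


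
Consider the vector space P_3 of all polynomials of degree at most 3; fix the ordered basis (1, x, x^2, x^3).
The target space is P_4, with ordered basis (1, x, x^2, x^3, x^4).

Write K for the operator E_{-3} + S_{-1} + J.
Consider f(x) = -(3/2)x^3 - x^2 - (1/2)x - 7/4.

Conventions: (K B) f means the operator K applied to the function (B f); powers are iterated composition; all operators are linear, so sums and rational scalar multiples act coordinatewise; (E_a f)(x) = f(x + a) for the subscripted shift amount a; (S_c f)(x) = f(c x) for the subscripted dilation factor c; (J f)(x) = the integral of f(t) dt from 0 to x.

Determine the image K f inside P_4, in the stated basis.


E_{-3} f = -(3/2)x^3 + (25/2)x^2 - 35x + 125/4
S_{-1} f = (3/2)x^3 - x^2 + (1/2)x - 7/4
J f = -(3/8)x^4 - (1/3)x^3 - (1/4)x^2 - (7/4)x
(E_{-3} + S_{-1} + J) f = -(3/8)x^4 - (1/3)x^3 + (45/4)x^2 - (145/4)x + 59/2

the result is g(x) = -(3/8)x^4 - (1/3)x^3 + (45/4)x^2 - (145/4)x + 59/2


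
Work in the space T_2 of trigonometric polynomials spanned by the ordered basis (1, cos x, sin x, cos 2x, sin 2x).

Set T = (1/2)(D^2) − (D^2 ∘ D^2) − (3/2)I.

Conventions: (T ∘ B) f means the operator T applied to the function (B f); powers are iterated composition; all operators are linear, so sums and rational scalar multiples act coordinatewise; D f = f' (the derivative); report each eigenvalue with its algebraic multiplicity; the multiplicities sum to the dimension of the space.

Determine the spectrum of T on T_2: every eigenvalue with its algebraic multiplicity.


image of 1: -3/2
image of cos x: -3cos x
image of sin x: -3sin x
image of cos 2x: -(39/2)cos 2x
image of sin 2x: -(39/2)sin 2x
the matrix is diagonal; its diagonal is (-3/2, -3, -3, -39/2, -39/2)
for a triangular matrix the eigenvalues are the diagonal entries, with algebraic multiplicity their repetition count

λ = -39/2 (multiplicity 2), λ = -3 (multiplicity 2), λ = -3/2 (multiplicity 1)


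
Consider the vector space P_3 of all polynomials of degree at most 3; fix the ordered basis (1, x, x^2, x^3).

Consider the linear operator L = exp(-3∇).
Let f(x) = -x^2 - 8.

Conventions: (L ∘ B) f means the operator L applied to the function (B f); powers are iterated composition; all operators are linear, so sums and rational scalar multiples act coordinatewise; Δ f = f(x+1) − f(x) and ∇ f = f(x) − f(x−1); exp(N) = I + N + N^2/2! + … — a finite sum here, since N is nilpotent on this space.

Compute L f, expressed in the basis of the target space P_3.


the image equals g(x) = -x^2 + 6x - 20

order-1 term: 6x - 3
order-2 term: -9
the series for exp(-3∇) f terminates at order 2
exp(-3∇) f = -x^2 + 6x - 20


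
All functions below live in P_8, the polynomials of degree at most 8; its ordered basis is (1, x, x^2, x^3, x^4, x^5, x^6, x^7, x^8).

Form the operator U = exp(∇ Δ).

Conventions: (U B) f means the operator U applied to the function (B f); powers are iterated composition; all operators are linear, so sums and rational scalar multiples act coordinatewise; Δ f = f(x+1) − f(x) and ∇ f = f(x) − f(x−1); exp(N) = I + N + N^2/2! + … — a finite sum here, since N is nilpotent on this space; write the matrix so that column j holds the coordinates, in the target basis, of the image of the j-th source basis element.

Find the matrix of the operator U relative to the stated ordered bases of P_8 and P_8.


the matrix is [[1, 0, 2, 0, 14, 0, 182, 0, 3614]; [0, 1, 0, 6, 0, 70, 0, 1274, 0]; [0, 0, 1, 0, 12, 0, 210, 0, 5096]; [0, 0, 0, 1, 0, 20, 0, 490, 0]; [0, 0, 0, 0, 1, 0, 30, 0, 980]; [0, 0, 0, 0, 0, 1, 0, 42, 0]; [0, 0, 0, 0, 0, 0, 1, 0, 56]; [0, 0, 0, 0, 0, 0, 0, 1, 0]; [0, 0, 0, 0, 0, 0, 0, 0, 1]] (rows listed top to bottom)

image of 1: 1
image of x: x
image of x^2: x^2 + 2
image of x^3: x^3 + 6x
image of x^4: x^4 + 12x^2 + 14
image of x^5: x^5 + 20x^3 + 70x
image of x^6: x^6 + 30x^4 + 210x^2 + 182
image of x^7: x^7 + 42x^5 + 490x^3 + 1274x
image of x^8: x^8 + 56x^6 + 980x^4 + 5096x^2 + 3614
each image's coordinates form column j of the matrix


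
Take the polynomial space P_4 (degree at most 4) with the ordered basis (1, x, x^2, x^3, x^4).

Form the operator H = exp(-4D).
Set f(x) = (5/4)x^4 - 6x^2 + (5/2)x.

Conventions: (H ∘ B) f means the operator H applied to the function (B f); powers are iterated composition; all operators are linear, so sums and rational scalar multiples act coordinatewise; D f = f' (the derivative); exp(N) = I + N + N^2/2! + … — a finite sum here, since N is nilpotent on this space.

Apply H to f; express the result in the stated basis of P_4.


the result is g(x) = (5/4)x^4 - 20x^3 + 114x^2 - (539/2)x + 214

order-1 term: -20x^3 + 48x - 10
order-2 term: 120x^2 - 96
order-3 term: -320x
order-4 term: 320
the series for exp(-4D) f terminates at order 4
exp(-4D) f = (5/4)x^4 - 20x^3 + 114x^2 - (539/2)x + 214


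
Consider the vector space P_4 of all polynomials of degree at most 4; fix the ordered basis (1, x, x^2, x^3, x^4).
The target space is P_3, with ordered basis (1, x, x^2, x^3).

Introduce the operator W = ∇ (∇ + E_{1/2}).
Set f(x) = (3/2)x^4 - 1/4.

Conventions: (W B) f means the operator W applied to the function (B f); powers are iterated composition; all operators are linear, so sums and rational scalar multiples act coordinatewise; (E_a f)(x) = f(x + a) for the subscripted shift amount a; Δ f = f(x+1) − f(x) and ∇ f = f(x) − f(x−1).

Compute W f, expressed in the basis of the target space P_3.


∇ f = 6x^3 - 9x^2 + 6x - 3/2
E_{1/2} f = (3/2)x^4 + 3x^3 + (9/4)x^2 + (3/4)x - 5/32
(∇ + E_{1/2}) f = (3/2)x^4 + 9x^3 - (27/4)x^2 + (27/4)x - 53/32
∇ (∇ + E_{1/2}) f = 6x^3 + 18x^2 - (69/2)x + 21

the image equals g(x) = 6x^3 + 18x^2 - (69/2)x + 21


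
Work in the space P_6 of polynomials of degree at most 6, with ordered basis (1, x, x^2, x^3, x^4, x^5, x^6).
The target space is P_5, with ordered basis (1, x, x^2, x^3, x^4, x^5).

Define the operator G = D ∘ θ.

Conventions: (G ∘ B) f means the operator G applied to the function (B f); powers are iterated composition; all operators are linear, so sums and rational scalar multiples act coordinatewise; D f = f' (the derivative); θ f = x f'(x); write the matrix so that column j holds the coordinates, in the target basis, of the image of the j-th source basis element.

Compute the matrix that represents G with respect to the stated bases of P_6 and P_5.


image of 1: 0
image of x: 1
image of x^2: 4x
image of x^3: 9x^2
image of x^4: 16x^3
image of x^5: 25x^4
image of x^6: 36x^5
each image's coordinates form column j of the matrix

the matrix is [[0, 1, 0, 0, 0, 0, 0]; [0, 0, 4, 0, 0, 0, 0]; [0, 0, 0, 9, 0, 0, 0]; [0, 0, 0, 0, 16, 0, 0]; [0, 0, 0, 0, 0, 25, 0]; [0, 0, 0, 0, 0, 0, 36]] (rows listed top to bottom)


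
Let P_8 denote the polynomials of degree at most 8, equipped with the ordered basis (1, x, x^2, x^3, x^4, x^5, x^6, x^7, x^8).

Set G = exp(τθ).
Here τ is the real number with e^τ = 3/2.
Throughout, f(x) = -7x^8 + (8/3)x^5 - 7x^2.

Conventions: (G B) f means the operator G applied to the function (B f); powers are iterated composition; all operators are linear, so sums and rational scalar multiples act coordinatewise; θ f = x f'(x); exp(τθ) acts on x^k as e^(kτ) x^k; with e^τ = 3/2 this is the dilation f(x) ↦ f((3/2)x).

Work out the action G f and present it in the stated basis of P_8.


the result is g(x) = -(45927/256)x^8 + (81/4)x^5 - (63/4)x^2

exp(τθ) x^k = e^(kτ) x^k; with e^τ = 3/2 this sends x^k to (3/2)^k x^k
x^2 ↦ 9/4 x^2
x^5 ↦ 243/32 x^5
x^8 ↦ 6561/256 x^8
applying this coordinatewise to f: exp(τθ) f = -(45927/256)x^8 + (81/4)x^5 - (63/4)x^2


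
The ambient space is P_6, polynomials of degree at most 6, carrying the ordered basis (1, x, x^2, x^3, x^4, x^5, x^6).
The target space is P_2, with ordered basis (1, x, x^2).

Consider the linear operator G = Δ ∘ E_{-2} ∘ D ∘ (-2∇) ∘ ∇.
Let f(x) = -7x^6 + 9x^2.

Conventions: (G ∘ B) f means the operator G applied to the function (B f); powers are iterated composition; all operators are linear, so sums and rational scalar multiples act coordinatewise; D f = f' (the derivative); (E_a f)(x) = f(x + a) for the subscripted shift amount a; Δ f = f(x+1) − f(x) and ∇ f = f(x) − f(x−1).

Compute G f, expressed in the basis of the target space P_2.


∇ f = -42x^5 + 105x^4 - 140x^3 + 105x^2 - 24x - 2
∇ ∇ f = -210x^4 + 840x^3 - 1470x^2 + 1260x - 416
(-2∇) ∇ f = 420x^4 - 1680x^3 + 2940x^2 - 2520x + 832
D ((-2∇) ∘ ∇) f = 1680x^3 - 5040x^2 + 5880x - 2520
E_{-2} D ((-2∇) ∘ ∇) f = 1680x^3 - 15120x^2 + 46200x - 47880
Δ E_{-2} D ((-2∇) ∘ ∇) f = 5040x^2 - 25200x + 32760

the result is g(x) = 5040x^2 - 25200x + 32760


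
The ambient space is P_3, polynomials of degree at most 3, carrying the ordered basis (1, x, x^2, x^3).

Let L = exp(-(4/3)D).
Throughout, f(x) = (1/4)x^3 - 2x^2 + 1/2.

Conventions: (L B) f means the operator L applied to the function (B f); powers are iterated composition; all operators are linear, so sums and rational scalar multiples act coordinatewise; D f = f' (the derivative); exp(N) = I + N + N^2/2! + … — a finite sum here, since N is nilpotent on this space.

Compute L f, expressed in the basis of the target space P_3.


order-1 term: -x^2 + (16/3)x
order-2 term: (4/3)x - 32/9
order-3 term: -16/27
the series for exp(-(4/3)D) f terminates at order 3
exp(-(4/3)D) f = (1/4)x^3 - 3x^2 + (20/3)x - 197/54

the result is g(x) = (1/4)x^3 - 3x^2 + (20/3)x - 197/54


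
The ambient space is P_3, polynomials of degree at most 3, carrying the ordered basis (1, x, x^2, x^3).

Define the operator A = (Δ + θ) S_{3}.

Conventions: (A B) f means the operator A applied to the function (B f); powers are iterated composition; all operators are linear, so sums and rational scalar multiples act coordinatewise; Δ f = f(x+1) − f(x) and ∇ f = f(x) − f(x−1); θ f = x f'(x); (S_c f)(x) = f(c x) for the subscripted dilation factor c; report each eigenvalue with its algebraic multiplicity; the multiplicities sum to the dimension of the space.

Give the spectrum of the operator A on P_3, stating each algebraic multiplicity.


λ = 0 (multiplicity 1), λ = 3 (multiplicity 1), λ = 18 (multiplicity 1), λ = 81 (multiplicity 1)

image of 1: 0
image of x: 3x + 3
image of x^2: 18x^2 + 18x + 9
image of x^3: 81x^3 + 81x^2 + 81x + 27
the matrix is upper triangular; its diagonal is (0, 3, 18, 81)
for a triangular matrix the eigenvalues are the diagonal entries, with algebraic multiplicity their repetition count


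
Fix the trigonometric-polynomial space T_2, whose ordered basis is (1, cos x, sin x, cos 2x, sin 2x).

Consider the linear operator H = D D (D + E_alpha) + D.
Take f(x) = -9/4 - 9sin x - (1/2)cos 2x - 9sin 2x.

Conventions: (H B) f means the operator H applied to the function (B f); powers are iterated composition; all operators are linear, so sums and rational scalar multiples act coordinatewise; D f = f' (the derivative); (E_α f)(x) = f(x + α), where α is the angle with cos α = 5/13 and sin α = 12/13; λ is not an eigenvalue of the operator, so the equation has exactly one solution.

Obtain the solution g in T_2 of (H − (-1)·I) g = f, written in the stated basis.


the result is g(x) = -9/4 - (27/4)cos x - (9/2)sin x - (9179/10446)cos 2x - (562/1741)sin 2x

write g with unknown coordinates in the stated basis and equate coefficients in (H − (-1)·I) g = f
solving from the highest basis element down gives g = -9/4 - (27/4)cos x - (9/2)sin x - (9179/10446)cos 2x - (562/1741)sin 2x
check: H g = (27/4)cos x - (9/2)sin x + (1978/5223)cos 2x - (15107/1741)sin 2x
so H g − (-1)·g = -9/4 - 9sin x - (1/2)cos 2x - 9sin 2x = f ✓


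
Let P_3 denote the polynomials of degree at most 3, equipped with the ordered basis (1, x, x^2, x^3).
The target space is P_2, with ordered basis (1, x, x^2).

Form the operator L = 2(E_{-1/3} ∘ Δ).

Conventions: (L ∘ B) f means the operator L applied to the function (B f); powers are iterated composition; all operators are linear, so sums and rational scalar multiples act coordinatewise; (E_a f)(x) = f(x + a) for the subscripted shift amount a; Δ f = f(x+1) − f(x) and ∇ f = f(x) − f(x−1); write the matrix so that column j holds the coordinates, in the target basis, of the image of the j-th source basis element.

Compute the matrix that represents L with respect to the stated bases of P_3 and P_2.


the matrix is [[0, 2, 2/3, 2/3]; [0, 0, 4, 2]; [0, 0, 0, 6]] (rows listed top to bottom)

image of 1: 0
image of x: 2
image of x^2: 4x + 2/3
image of x^3: 6x^2 + 2x + 2/3
each image's coordinates form column j of the matrix


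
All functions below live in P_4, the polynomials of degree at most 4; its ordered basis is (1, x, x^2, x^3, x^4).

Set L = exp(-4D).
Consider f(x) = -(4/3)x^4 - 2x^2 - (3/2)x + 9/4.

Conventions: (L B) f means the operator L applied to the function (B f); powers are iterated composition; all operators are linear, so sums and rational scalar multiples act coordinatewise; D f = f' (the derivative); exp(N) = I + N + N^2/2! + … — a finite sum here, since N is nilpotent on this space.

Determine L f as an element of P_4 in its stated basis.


order-1 term: (64/3)x^3 + 16x + 6
order-2 term: -128x^2 - 32
order-3 term: (1024/3)x
order-4 term: -1024/3
the series for exp(-4D) f terminates at order 4
exp(-4D) f = -(4/3)x^4 + (64/3)x^3 - 130x^2 + (2135/6)x - 4381/12

the image equals g(x) = -(4/3)x^4 + (64/3)x^3 - 130x^2 + (2135/6)x - 4381/12


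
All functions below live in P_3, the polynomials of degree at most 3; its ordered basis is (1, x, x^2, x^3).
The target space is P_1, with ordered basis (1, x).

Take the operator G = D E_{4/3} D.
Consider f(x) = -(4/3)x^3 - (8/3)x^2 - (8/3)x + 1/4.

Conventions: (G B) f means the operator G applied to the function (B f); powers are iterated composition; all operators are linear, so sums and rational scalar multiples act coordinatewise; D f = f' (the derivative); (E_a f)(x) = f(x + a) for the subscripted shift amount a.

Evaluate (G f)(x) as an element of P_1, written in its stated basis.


D f = -4x^2 - (16/3)x - 8/3
E_{4/3} D f = -4x^2 - 16x - 152/9
D E_{4/3} D f = -8x - 16

the image equals g(x) = -8x - 16


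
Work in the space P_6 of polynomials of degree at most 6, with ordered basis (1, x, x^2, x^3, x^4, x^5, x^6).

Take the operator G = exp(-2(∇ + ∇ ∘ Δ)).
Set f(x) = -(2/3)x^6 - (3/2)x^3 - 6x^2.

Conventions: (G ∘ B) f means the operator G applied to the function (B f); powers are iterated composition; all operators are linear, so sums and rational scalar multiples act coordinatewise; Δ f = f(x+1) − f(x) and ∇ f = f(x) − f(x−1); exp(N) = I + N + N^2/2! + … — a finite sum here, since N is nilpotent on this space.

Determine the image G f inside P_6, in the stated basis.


g(x) = -(2/3)x^6 + 8x^5 - 20x^4 - (169/6)x^3 + 63x^2 + 71x - 97/3

order-1 term: 8x^5 + 20x^4 + (80/3)x^3 + 29x^2 + 41x + 49/3
order-2 term: -40x^4 - 160x^3 - 280x^2 - 258x - 374/3
order-3 term: (320/3)x^3 + 480x^2 + 800x + 492
order-4 term: -160x^2 - 640x - 2080/3
order-5 term: 128x + 320
order-6 term: -128/3
the series for exp(-2(∇ + ∇ ∘ Δ)) f terminates at order 6
exp(-2(∇ + ∇ ∘ Δ)) f = -(2/3)x^6 + 8x^5 - 20x^4 - (169/6)x^3 + 63x^2 + 71x - 97/3


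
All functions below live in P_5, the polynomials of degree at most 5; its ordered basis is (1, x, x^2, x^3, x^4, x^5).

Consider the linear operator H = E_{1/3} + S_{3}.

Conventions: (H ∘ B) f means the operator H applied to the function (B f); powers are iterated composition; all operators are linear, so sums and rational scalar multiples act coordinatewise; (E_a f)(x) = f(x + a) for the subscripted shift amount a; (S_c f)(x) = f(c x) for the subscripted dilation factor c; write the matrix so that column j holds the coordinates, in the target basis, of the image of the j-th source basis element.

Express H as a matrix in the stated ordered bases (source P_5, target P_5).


image of 1: 2
image of x: 4x + 1/3
image of x^2: 10x^2 + (2/3)x + 1/9
image of x^3: 28x^3 + x^2 + (1/3)x + 1/27
image of x^4: 82x^4 + (4/3)x^3 + (2/3)x^2 + (4/27)x + 1/81
image of x^5: 244x^5 + (5/3)x^4 + (10/9)x^3 + (10/27)x^2 + (5/81)x + 1/243
each image's coordinates form column j of the matrix

the matrix is [[2, 1/3, 1/9, 1/27, 1/81, 1/243]; [0, 4, 2/3, 1/3, 4/27, 5/81]; [0, 0, 10, 1, 2/3, 10/27]; [0, 0, 0, 28, 4/3, 10/9]; [0, 0, 0, 0, 82, 5/3]; [0, 0, 0, 0, 0, 244]] (rows listed top to bottom)


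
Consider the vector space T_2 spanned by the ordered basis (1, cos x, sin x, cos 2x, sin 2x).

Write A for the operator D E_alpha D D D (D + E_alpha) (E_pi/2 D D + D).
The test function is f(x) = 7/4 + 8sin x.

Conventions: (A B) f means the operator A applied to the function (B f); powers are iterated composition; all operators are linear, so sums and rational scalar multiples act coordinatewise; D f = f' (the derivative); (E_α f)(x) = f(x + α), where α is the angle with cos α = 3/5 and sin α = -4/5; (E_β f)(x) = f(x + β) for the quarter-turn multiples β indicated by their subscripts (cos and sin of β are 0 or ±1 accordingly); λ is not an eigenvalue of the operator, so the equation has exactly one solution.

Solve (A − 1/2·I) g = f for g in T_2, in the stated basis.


the image equals g(x) = -7/2 - 16sin x

write g with unknown coordinates in the stated basis and equate coefficients in (A − 1/2·I) g = f
solving from the highest basis element down gives g = -7/2 - 16sin x
check: A g = 0
so A g − 1/2·g = 7/4 + 8sin x = f ✓


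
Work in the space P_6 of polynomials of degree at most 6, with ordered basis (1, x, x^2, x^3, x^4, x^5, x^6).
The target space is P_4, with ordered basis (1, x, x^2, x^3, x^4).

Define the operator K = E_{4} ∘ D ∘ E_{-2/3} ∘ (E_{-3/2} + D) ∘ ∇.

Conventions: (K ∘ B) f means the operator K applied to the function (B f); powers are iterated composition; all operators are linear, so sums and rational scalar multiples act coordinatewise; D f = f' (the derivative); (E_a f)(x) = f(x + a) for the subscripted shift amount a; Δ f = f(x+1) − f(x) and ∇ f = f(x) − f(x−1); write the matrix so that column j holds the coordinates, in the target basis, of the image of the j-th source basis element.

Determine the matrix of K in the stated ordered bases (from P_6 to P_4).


the matrix is [[0, 0, 2, 14, 271/3, 14600/27, 634241/216]; [0, 0, 0, 6, 56, 1355/3, 29200/9]; [0, 0, 0, 0, 12, 140, 1355]; [0, 0, 0, 0, 0, 20, 280]; [0, 0, 0, 0, 0, 0, 30]] (rows listed top to bottom)

image of 1: 0
image of x: 0
image of x^2: 2
image of x^3: 6x + 14
image of x^4: 12x^2 + 56x + 271/3
image of x^5: 20x^3 + 140x^2 + (1355/3)x + 14600/27
image of x^6: 30x^4 + 280x^3 + 1355x^2 + (29200/9)x + 634241/216
each image's coordinates form column j of the matrix


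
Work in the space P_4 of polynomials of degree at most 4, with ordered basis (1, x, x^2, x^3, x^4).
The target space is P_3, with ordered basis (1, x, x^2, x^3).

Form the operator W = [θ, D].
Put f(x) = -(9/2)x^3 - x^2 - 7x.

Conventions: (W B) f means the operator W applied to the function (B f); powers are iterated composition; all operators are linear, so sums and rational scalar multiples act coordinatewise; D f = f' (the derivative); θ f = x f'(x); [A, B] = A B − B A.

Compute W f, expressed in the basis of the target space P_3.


g(x) = (27/2)x^2 + 2x + 7

D f = -(27/2)x^2 - 2x - 7
θ D f = -27x^2 - 2x
θ f = -(27/2)x^3 - 2x^2 - 7x
D θ f = -(81/2)x^2 - 4x - 7
[θ, D] f = (27/2)x^2 + 2x + 7


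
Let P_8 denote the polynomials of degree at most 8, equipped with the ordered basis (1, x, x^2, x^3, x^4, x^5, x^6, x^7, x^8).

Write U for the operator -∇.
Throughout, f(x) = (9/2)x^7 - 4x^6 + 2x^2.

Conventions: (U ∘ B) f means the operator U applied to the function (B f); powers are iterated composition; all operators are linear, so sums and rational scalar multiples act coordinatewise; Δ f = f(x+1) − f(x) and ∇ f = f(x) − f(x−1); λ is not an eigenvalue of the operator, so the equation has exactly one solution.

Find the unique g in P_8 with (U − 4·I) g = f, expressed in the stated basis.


write g with unknown coordinates in the stated basis and equate coefficients in (U − 4·I) g = f
solving from the highest basis element down gives g = -(9/8)x^7 + (95/32)x^6 - (663/64)x^5 + (8685/256)x^4 - (21635/256)x^3 + (160471/1024)x^2 - (399433/2048)x + 992535/8192
check: U g = (63/8)x^6 - (663/16)x^5 + (8685/64)x^4 - (21635/64)x^3 + (160983/256)x^2 - (399433/512)x + 992535/2048
so U g − 4·g = (9/2)x^7 - 4x^6 + 2x^2 = f ✓

the image equals g(x) = -(9/8)x^7 + (95/32)x^6 - (663/64)x^5 + (8685/256)x^4 - (21635/256)x^3 + (160471/1024)x^2 - (399433/2048)x + 992535/8192


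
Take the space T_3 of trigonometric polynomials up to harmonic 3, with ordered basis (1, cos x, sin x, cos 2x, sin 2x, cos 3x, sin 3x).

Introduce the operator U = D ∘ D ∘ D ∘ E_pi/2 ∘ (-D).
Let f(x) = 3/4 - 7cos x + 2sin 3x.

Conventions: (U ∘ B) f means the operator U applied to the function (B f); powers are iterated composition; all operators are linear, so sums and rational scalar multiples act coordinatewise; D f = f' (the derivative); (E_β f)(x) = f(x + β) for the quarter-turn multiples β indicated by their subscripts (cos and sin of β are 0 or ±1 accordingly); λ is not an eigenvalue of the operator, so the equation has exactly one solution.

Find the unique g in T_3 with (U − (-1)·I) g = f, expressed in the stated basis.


g(x) = 3/4 - (7/2)cos x + (7/2)sin x - (81/3281)cos 3x + (1/3281)sin 3x

write g with unknown coordinates in the stated basis and equate coefficients in (U − (-1)·I) g = f
solving from the highest basis element down gives g = 3/4 - (7/2)cos x + (7/2)sin x - (81/3281)cos 3x + (1/3281)sin 3x
check: U g = -(7/2)cos x - (7/2)sin x + (81/3281)cos 3x + (6561/3281)sin 3x
so U g − (-1)·g = 3/4 - 7cos x + 2sin 3x = f ✓


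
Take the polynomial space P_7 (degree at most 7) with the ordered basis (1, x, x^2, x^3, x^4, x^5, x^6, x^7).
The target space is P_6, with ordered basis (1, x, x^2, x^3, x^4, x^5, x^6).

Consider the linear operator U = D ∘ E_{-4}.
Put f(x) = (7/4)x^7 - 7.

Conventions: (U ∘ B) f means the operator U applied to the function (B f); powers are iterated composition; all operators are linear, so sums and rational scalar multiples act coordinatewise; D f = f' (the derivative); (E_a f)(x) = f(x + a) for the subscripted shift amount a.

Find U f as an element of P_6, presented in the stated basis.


E_{-4} f = (7/4)x^7 - 49x^6 + 588x^5 - 3920x^4 + 15680x^3 - 37632x^2 + 50176x - 28679
D E_{-4} f = (49/4)x^6 - 294x^5 + 2940x^4 - 15680x^3 + 47040x^2 - 75264x + 50176

the result is g(x) = (49/4)x^6 - 294x^5 + 2940x^4 - 15680x^3 + 47040x^2 - 75264x + 50176


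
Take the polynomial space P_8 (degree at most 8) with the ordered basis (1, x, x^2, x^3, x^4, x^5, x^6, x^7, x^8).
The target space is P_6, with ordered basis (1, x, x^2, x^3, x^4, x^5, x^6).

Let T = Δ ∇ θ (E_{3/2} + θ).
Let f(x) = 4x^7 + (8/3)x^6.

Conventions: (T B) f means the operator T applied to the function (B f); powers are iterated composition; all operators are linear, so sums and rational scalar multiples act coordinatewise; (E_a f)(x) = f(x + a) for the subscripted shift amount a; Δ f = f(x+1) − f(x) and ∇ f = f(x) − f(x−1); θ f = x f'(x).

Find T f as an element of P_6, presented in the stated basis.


g(x) = 9408x^5 + 10920x^4 + 36980x^3 + 37920x^2 + (59567/2)x + 17179/2

E_{3/2} f = 4x^7 + (134/3)x^6 + 213x^5 + (1125/2)x^4 + (3555/4)x^3 + (6723/8)x^2 + (7047/16)x + 3159/32
θ f = 28x^7 + 16x^6
(E_{3/2} + θ) f = 32x^7 + (182/3)x^6 + 213x^5 + (1125/2)x^4 + (3555/4)x^3 + (6723/8)x^2 + (7047/16)x + 3159/32
θ (E_{3/2} + θ) f = 224x^7 + 364x^6 + 1065x^5 + 2250x^4 + (10665/4)x^3 + (6723/4)x^2 + (7047/16)x
∇ θ (E_{3/2} + θ) f = 1568x^6 - 2520x^5 + 7705x^4 - 2210x^3 + (17571/4)x^2 - (1385/4)x + 1615/16
Δ ∇ θ (E_{3/2} + θ) f = 9408x^5 + 10920x^4 + 36980x^3 + 37920x^2 + (59567/2)x + 17179/2


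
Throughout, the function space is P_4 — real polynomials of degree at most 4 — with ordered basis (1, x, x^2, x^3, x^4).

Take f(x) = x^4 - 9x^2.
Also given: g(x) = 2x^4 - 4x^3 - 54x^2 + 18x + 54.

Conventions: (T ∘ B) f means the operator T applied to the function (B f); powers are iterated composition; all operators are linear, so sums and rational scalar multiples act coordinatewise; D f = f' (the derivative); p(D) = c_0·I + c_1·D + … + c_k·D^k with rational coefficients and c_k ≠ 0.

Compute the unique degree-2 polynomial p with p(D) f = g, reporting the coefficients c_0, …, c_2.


D^0 f = x^4 - 9x^2
D^1 f = 4x^3 - 18x
D^2 f = 12x^2 - 18
matching coefficients of g against c_0 f + c_1 Df + … from the top degree down determines the c_i
solution: c_0 = 2, c_1 = -1, c_2 = -3

p(D) = 2·I − D − 3·D^2, i.e. c_0 = 2, c_1 = -1, c_2 = -3
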